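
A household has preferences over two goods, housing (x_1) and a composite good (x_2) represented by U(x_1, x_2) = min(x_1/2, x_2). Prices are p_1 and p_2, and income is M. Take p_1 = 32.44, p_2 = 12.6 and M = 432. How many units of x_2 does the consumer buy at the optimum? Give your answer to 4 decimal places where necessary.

Leontief preferences: the optimum is at the kink where x_1/2 = x_2/1, i.e. x_2 = (1/2)·x_1.
Budget: p_1·x_1 + p_2·(1/2)·x_1 = M, so (2·p_1 + p_2)·x_1 = 2·M.
Demand: x_1*(p_1,p_2,M) = 2·M/(2·p_1 + p_2), x_2* = M/(2·p_1 + p_2).
Here 2·32.44 + 12.6 = 77.48, giving x_2* = 5.5756.

x_2* = 5.5756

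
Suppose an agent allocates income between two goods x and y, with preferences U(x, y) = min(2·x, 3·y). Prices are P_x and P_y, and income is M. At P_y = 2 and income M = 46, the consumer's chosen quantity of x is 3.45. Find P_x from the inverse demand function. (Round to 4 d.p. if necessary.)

P_x = 12

Leontief preferences: the optimum is at the kink where x/3 = y/2, i.e. y = (2/3)·x.
Budget: P_x·x + P_y·(2/3)·x = M, so (3·P_x + 2·P_y)·x = 3·M.
Demand: x*(P_x,P_y,M) = 3·M/(3·P_x + 2·P_y), y* = 2·M/(3·P_x + 2·P_y).
Set x* = 3.45 in the demand function and solve for P_x: P_x = 12.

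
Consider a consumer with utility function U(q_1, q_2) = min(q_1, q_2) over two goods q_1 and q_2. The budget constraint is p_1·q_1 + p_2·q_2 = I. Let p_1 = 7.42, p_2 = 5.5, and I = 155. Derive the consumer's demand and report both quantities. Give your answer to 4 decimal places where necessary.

q_1* = 11.9969, q_2* = 11.9969

With perfect complements, no substitution: consume in ratio q_1:q_2 = 1:1.
Budget: p_1·q_1 + p_2·q_1 = I, so (p_1 + p_2)·q_1 = I.
Demand: q_1*(p_1,p_2,I) = I/(p_1 + p_2), q_2* = I/(p_1 + p_2).
Here 7.42 + 5.5 = 12.92, giving q_1* = 11.9969 and q_2* = 11.9969.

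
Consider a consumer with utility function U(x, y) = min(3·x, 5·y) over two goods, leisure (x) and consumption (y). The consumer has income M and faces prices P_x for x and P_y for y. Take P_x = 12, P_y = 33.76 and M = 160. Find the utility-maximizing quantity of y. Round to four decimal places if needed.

With perfect complements, no substitution: consume in ratio x:y = 5:3.
Budget: P_x·x + P_y·(3/5)·x = M, so (5·P_x + 3·P_y)·x = 5·M.
Demand: x*(P_x,P_y,M) = 5·M/(5·P_x + 3·P_y), y* = 3·M/(5·P_x + 3·P_y).
Here 5·12 + 3·33.76 = 161.28, giving y* = 2.9762.

y* = 2.9762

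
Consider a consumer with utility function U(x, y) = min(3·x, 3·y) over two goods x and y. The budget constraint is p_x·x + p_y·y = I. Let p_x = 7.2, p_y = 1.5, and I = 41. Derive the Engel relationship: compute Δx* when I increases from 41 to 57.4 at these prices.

Leontief preferences: the optimum is at the kink where x/3 = y/3, i.e. y = x.
Budget: p_x·x + p_y·x = I, so (3·p_x + 3·p_y)·x = 3·I.
Demand: x*(p_x,p_y,I) = 3·I/(3·p_x + 3·p_y), y* = 3·I/(3·p_x + 3·p_y).
Here 3·7.2 + 3·1.5 = 26.1, giving x* = 4.7126.
At I' = 57.4: x* = 6.5977. Change: 6.5977 − 4.7126 = 1.8851.

Δx* = 1.8851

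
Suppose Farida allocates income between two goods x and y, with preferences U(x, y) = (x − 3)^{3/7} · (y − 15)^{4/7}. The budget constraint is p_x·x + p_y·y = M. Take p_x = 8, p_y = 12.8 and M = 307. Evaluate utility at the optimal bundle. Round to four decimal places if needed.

MRS = (3/4)·(y−15)/(x−3). Tangency with p_x/p_y gives y−15 = (4/3)·(p_x/p_y)·(x−3).
After buying the subsistence bundle (3, 15), a share 3/7 of the remaining income goes to x: x* = 3 + 3/7·(M − 3p_x − 15p_y)/p_x.
Discretionary income = 307 − 3·8 − 15·12.8 = 91; x* = 3 + 3/7·91/8 = 7.875; y* = 15 + 4/7·91/12.8 = 19.0625.
Utility at the optimum: U(7.875, 19.0625) = 4.3927.

V = 4.3927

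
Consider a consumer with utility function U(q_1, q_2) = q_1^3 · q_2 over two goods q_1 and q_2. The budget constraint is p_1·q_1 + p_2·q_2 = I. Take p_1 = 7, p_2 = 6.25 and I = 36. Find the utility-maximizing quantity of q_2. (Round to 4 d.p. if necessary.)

MU_q_1/MU_q_2 = (3·q_2)/(q_1); tangency sets this equal to p_1/p_2.
Rearranging, p_2·q_2 = (1/3)·p_1·q_1. Substituting into the budget gives p_1·q_1·(1 + (1/3)) = I.
Demand: q_1*(p_1,p_2,I) = 0.75·I/p_1 and q_2* = 0.25·I/p_2.
At p_1=7, p_2=6.25, I=36: q_2* = 0.25·36/6.25 = 1.44.

q_2* = 1.44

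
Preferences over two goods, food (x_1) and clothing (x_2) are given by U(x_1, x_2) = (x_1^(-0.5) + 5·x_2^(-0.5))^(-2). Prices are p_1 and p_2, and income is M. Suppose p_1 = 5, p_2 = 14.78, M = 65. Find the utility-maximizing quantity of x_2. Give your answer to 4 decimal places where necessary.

x_2* = 3.5515

MU_x_1 ∝ x_1^(-1.5), MU_x_2 ∝ 5·x_2^(-1.5), so MRS = (1/5)·(x_2/x_1)^(1.5) = p_1/p_2.
Solve for the ratio: x_2/x_1 = [5·p_1/p_2]^(2/3).
Substitute x_2 = (x_2/x_1)·x_1 into the budget: x_1* = M/(p_1 + p_2·(x_2/x_1)).
Numerically x_2/x_1 = 1.419636, so x_1* = 65/(5 + 14.78·1.419636) = 2.5017 and x_2* = 1.419636·2.5017 = 3.5515.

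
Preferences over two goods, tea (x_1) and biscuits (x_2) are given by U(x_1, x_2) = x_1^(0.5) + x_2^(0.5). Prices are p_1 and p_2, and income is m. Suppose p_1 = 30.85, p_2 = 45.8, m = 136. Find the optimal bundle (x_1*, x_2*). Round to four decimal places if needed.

x_1* = 2.6341, x_2* = 1.1951

MRS = MU_x_1/MU_x_2 = (x_2/x_1)^(0.5). Set equal to p_1/p_2.
Solve for the ratio: x_2/x_1 = [p_1/p_2]^(2).
With the ratio pinned down, the budget gives x_1* = m/(p_1 + p_2·(x_2/x_1)) and x_2* = (x_2/x_1)·x_1*.
Numerically x_2/x_1 = 0.453711, so x_1* = 136/(30.85 + 45.8·0.453711) = 2.6341 and x_2* = 0.453711·2.6341 = 1.1951.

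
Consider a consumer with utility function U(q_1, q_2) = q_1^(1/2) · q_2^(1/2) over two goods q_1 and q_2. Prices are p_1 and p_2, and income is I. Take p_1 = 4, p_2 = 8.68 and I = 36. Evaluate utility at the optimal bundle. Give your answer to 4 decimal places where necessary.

Tangency: MRS = q_2/q_1 = p_1/p_2.
So 0.5·p_2·q_2 = 0.5·p_1·q_1; combined with the budget, a share 0.5 of income goes to q_1.
Demand: q_1*(p_1,p_2,I) = 0.5·I/p_1 and q_2* = 0.5·I/p_2.
At p_1=4, p_2=8.68, I=36: q_1* = 0.5·36/4 = 4.5, q_2* = 2.0737.
Utility at the optimum: U(4.5, 2.0737) = 3.0548.

V = 3.0548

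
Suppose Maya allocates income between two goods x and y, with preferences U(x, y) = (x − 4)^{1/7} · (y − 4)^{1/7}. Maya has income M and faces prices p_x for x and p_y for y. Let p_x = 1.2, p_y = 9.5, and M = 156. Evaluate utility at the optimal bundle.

V = 2.2378

Let x' = x−4, y' = y−4. MRS = y'/x' = p_x/p_y.
After buying the subsistence bundle (4, 4), a share 0.5 of the remaining income goes to x: x* = 4 + 0.5·(M − 4p_x − 4p_y)/p_x.
Discretionary income = 156 − 4·1.2 − 4·9.5 = 113.2; x* = 4 + 0.5·113.2/1.2 = 51.1667; y* = 4 + 0.5·113.2/9.5 = 9.9579.
Utility at the optimum: U(51.1667, 9.9579) = 2.2378.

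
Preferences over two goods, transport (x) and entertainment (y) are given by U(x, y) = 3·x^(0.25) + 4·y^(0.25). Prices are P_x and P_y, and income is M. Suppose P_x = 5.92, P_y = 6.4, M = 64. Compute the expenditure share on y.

MRS = MU_x/MU_y = (3/4)·(y/x)^(0.75). Set equal to P_x/P_y.
Solve for the ratio: y/x = [(4/3)·P_x/P_y]^(4/3).
Substitute y = (y/x)·x into the budget: x* = M/(P_x + P_y·(y/x)).
Numerically y/x = 1.322637, so x* = 64/(5.92 + 6.4·1.322637) = 4.4491 and y* = 1.322637·4.4491 = 5.8846.
Expenditure on y: 6.4·5.8846 = 37.6612; share = 0.5885.

share on y = 0.5885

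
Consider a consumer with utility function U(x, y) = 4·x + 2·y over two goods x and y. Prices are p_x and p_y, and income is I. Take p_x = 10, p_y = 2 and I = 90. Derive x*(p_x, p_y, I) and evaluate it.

Linear utility — the consumer picks whichever good has higher MU/price: 4/10 = 0.4 vs 2/2 = 1.
y gives more utility per dollar, so spend all income on y: y* = I/p_y, x* = 0.
Numerically: x* = 0, y* = 45.

x* = 0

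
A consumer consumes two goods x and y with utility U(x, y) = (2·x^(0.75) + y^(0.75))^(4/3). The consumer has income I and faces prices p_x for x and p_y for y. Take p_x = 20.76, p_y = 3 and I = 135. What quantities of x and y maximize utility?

x* = 0.2995, y* = 42.9273

MU_x ∝ 2·x^(-0.25), MU_y ∝ y^(-0.25), so MRS = 2·(y/x)^(0.25) = p_x/p_y.
Solve for the ratio: y/x = [(1/2)·p_x/p_y]^(4).
With the ratio pinned down, the budget gives x* = I/(p_x + p_y·(y/x)) and y* = (y/x)·x*.
Numerically y/x = 143.319207, so x* = 135/(20.76 + 3·143.319207) = 0.2995 and y* = 143.319207·0.2995 = 42.9273.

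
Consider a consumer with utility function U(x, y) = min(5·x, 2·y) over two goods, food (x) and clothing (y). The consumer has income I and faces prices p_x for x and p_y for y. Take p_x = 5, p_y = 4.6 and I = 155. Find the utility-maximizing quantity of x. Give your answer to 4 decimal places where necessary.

Here 2·5 + 5·4.6 = 33, giving x* = 9.3939.

x* = 9.3939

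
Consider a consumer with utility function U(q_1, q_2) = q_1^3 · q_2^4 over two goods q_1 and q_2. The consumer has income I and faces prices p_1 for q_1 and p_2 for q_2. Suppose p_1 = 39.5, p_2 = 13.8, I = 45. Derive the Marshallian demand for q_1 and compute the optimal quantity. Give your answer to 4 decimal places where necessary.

q_1* = 0.4882

MU_q_1/MU_q_2 = (3·q_2)/(4·q_1); tangency sets this equal to p_1/p_2.
Rearranging, p_2·q_2 = (4/3)·p_1·q_1. Substituting into the budget gives p_1·q_1·(1 + (4/3)) = I.
Demand: q_1*(p_1,p_2,I) = 3/7·I/p_1 and q_2* = 4/7·I/p_2.
At p_1=39.5, p_2=13.8, I=45: q_1* = 3/7·45/39.5 = 0.4882.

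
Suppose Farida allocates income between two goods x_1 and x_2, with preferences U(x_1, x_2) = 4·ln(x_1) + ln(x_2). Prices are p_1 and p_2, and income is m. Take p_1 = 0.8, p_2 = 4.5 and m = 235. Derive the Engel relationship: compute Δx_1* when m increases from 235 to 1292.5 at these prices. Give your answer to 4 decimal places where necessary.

Tangency: MRS = 4·x_2/x_1 = p_1/p_2.
Rearranging, p_2·x_2 = (1/4)·p_1·x_1. Substituting into the budget gives p_1·x_1·(1 + (1/4)) = m.
Demand: x_1*(p_1,p_2,m) = 0.8·m/p_1 and x_2* = 0.2·m/p_2.
At p_1=0.8, p_2=4.5, m=235: x_1* = 0.8·235/0.8 = 235.
At m' = 1292.5: x_1* = 1292.5. Change: 1292.5 − 235 = 1057.5.

Δx_1* = 1057.5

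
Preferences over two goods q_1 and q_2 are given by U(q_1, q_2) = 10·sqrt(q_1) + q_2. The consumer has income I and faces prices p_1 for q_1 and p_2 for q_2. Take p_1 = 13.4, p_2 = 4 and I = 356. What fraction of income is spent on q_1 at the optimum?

share on q_1 = 0.0839

Plugging in: q_1* = (5·4/13.4)² = 2.2277, q_2* = 81.5373.
Expenditure on q_1: 13.4·2.2277 = 29.8507; share = 0.0839.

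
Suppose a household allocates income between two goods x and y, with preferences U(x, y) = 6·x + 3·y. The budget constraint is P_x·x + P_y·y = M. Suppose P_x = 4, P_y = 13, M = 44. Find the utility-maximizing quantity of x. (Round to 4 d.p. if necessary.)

Linear utility — the consumer picks whichever good has higher MU/price: 6/4 = 1.5 vs 3/13 = 0.2308.
x gives more utility per dollar, so spend all income on x: x* = M/P_x, y* = 0.
Numerically: x* = 11, y* = 0.

x* = 11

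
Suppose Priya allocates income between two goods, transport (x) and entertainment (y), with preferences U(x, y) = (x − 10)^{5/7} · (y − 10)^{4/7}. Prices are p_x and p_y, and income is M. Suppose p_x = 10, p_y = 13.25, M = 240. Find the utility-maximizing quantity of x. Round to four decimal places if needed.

After buying the subsistence bundle (10, 10), a share 5/9 of the remaining income goes to x: x* = 10 + 5/9·(M − 10p_x − 10p_y)/p_x.
Discretionary income = 240 − 10·10 − 10·13.25 = 7.5; x* = 10 + 5/9·7.5/10 = 10.4167.

x* = 10.4167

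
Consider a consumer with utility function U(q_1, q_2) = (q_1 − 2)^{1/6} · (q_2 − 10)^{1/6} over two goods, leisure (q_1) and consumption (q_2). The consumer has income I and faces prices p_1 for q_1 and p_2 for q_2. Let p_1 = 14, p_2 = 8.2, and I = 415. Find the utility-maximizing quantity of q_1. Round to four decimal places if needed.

q_1* = 12.8929

Substituting into the budget: q_1* = 2 + 0.5·(I − 2·p_1 − 10·p_2)/p_1, and q_2* = 10 + 0.5·(…)/p_2.
Discretionary income = 415 − 2·14 − 10·8.2 = 305; q_1* = 2 + 0.5·305/14 = 12.8929.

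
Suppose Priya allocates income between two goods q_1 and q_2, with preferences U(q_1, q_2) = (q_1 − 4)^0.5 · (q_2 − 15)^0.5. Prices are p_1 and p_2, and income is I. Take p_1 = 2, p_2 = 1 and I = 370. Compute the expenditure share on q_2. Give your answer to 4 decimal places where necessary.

share on q_2 = 0.5095

MRS = (q_2−15)/(q_1−4). Tangency with p_1/p_2 gives q_2−15 = (p_1/p_2)·(q_1−4).
Substituting into the budget: q_1* = 4 + 0.5·(I − 4·p_1 − 15·p_2)/p_1, and q_2* = 15 + 0.5·(…)/p_2.
Discretionary income = 370 − 4·2 − 15·1 = 347; q_1* = 4 + 0.5·347/2 = 90.75; q_2* = 15 + 0.5·347/1 = 188.5.
Expenditure on q_2: 1·188.5 = 188.5; share = 0.5095.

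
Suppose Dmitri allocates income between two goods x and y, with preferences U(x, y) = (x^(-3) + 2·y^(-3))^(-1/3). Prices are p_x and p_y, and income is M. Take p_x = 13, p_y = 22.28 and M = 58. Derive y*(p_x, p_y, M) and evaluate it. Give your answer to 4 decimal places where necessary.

MRS = MU_x/MU_y = (1/2)·(y/x)^(4). Set equal to p_x/p_y.
Solve for the ratio: y/x = [2·p_x/p_y]^(0.25).
Substitute y = (y/x)·x into the budget: x* = M/(p_x + p_y·(y/x)).
Numerically y/x = 1.039357, so x* = 58/(13 + 22.28·1.039357) = 1.6041 and y* = 1.039357·1.6041 = 1.6673.

y* = 1.6673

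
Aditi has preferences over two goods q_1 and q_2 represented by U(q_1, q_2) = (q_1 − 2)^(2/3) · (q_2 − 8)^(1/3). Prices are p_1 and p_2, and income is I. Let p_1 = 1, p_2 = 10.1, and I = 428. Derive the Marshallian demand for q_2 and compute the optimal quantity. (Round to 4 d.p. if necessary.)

This is Cobb-Douglas in (q_1−2, q_2−8): tangency gives 2/3·p_2·(q_2−8) = 1/3·p_1·(q_1−2).
Substituting into the budget: q_1* = 2 + 2/3·(I − 2·p_1 − 8·p_2)/p_1, and q_2* = 8 + 1/3·(…)/p_2.
Discretionary income = 428 − 2·1 − 8·10.1 = 345.2; q_2* = 8 + 1/3·345.2/10.1 = 19.3927.

q_2* = 19.3927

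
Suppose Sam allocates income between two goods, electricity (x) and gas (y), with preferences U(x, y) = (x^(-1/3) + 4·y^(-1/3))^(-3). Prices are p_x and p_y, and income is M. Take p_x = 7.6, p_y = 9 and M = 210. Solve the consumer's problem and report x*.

x* = 6.9944

MU_x ∝ x^(-4/3), MU_y ∝ 4·y^(-4/3), so MRS = (1/4)·(y/x)^(4/3) = p_x/p_y.
Solve for the ratio: y/x = [4·p_x/p_y]^(0.75).
Substitute y = (y/x)·x into the budget: x* = M/(p_x + p_y·(y/x)).
Numerically y/x = 2.491571, so x* = 210/(7.6 + 9·2.491571) = 6.9944.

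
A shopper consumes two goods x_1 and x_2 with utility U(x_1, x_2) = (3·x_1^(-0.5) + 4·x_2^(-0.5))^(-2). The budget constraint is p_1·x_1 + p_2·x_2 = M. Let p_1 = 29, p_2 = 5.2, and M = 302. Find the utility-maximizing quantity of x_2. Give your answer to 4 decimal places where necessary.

x_2* = 23.5713

From the CES first-order condition, (3/4)·(x_2/x_1)^(1.5) = p_1/p_2.
Solve for the ratio: x_2/x_1 = [(4/3)·p_1/p_2]^(2/3).
With the ratio pinned down, the budget gives x_1* = M/(p_1 + p_2·(x_2/x_1)) and x_2* = (x_2/x_1)·x_1*.
Numerically x_2/x_1 = 3.809684, so x_1* = 302/(29 + 5.2·3.809684) = 6.1872 and x_2* = 3.809684·6.1872 = 23.5713.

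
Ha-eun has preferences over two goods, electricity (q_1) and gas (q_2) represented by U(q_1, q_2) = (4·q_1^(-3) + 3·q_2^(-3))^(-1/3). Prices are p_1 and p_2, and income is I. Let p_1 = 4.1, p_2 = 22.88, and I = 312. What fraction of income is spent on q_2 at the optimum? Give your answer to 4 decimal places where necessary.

MU_q_1 ∝ 4·q_1^(-4), MU_q_2 ∝ 3·q_2^(-4), so MRS = (4/3)·(q_2/q_1)^(4) = p_1/p_2.
Solve for the ratio: q_2/q_1 = [(3/4)·p_1/p_2]^(0.25).
With the ratio pinned down, the budget gives q_1* = I/(p_1 + p_2·(q_2/q_1)) and q_2* = (q_2/q_1)·q_1*.
Numerically q_2/q_1 = 0.605476, so q_1* = 312/(4.1 + 22.88·0.605476) = 17.3784 and q_2* = 0.605476·17.3784 = 10.5222.
Expenditure on q_2: 22.88·10.5222 = 240.7485; share = 0.7716.

share on q_2 = 0.7716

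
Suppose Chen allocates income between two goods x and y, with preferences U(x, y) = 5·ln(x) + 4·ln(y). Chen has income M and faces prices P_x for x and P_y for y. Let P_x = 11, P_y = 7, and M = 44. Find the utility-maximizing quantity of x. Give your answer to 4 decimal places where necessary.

x* = 2.2222

Tangency: MRS = (5/4)·y/x = P_x/P_y.
So 5·P_y·y = 4·P_x·x; combined with the budget, a share 5/9 of income goes to x.
Demand: x*(P_x,P_y,M) = 5/9·M/P_x and y* = 4/9·M/P_y.
At P_x=11, P_y=7, M=44: x* = 5/9·44/11 = 2.2222.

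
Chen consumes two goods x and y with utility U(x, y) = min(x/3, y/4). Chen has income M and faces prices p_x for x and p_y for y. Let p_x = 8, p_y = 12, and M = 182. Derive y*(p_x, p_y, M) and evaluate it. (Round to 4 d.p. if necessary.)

Here 3·8 + 4·12 = 72, giving y* = 10.1111.

y* = 10.1111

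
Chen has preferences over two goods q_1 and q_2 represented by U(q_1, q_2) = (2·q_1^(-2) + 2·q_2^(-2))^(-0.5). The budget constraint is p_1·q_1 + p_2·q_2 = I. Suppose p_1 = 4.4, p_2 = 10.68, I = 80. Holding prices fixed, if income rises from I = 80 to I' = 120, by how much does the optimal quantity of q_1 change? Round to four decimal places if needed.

Δq_1* = 3.2397

From the CES first-order condition, (q_2/q_1)^(3) = p_1/p_2.
Hence q_2/q_1 = (p_1/p_2)^(1/(3)), i.e. raised to the 1/3 power.
With the ratio pinned down, the budget gives q_1* = I/(p_1 + p_2·(q_2/q_1)) and q_2* = (q_2/q_1)·q_1*.
Numerically q_2/q_1 = 0.744093, so q_1* = 80/(4.4 + 10.68·0.744093) = 6.4794.
At I' = 120: q_1* = 9.719. Change: 9.719 − 6.4794 = 3.2397.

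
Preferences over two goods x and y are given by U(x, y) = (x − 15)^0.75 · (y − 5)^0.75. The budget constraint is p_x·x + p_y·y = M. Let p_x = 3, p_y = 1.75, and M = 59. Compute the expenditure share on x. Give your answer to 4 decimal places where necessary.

This is Cobb-Douglas in (x−15, y−5): tangency gives 0.75·p_y·(y−5) = 0.75·p_x·(x−15).
Substituting into the budget: x* = 15 + 0.5·(M − 15·p_x − 5·p_y)/p_x, and y* = 5 + 0.5·(…)/p_y.
Discretionary income = 59 − 15·3 − 5·1.75 = 5.25; x* = 15 + 0.5·5.25/3 = 15.875; y* = 5 + 0.5·5.25/1.75 = 6.5.
Expenditure on x: 3·15.875 = 47.625; share = 0.8072.

share on x = 0.8072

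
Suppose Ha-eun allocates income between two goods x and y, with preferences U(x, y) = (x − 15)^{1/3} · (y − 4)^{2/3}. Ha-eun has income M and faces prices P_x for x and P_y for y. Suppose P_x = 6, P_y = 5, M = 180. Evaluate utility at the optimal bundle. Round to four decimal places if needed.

V = 6.9711

Substituting into the budget: x* = 15 + 1/3·(M − 15·P_x − 4·P_y)/P_x, and y* = 4 + 2/3·(…)/P_y.
Discretionary income = 180 − 15·6 − 4·5 = 70; x* = 15 + 1/3·70/6 = 18.8889; y* = 4 + 2/3·70/5 = 13.3333.
Utility at the optimum: U(18.8889, 13.3333) = 6.9711.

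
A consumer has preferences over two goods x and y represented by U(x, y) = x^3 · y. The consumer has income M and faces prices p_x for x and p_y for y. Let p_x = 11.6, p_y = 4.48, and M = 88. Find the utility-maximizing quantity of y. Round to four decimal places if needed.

y* = 4.9107

MU_x/MU_y = (3·y)/(x); tangency sets this equal to p_x/p_y.
Rearranging, p_y·y = (1/3)·p_x·x. Substituting into the budget gives p_x·x·(1 + (1/3)) = M.
Demand: x*(p_x,p_y,M) = 0.75·M/p_x and y* = 0.25·M/p_y.
At p_x=11.6, p_y=4.48, M=88: y* = 0.25·88/4.48 = 4.9107.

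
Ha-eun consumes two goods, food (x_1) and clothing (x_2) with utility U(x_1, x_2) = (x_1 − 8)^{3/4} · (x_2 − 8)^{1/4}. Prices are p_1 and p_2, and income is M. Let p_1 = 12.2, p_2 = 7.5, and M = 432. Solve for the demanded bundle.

x_1* = 24.8689, x_2* = 17.1467

This is Cobb-Douglas in (x_1−8, x_2−8): tangency gives 0.75·p_2·(x_2−8) = 0.25·p_1·(x_1−8).
After buying the subsistence bundle (8, 8), a share 0.75 of the remaining income goes to x_1: x_1* = 8 + 0.75·(M − 8p_1 − 8p_2)/p_1.
Discretionary income = 432 − 8·12.2 − 8·7.5 = 274.4; x_1* = 8 + 0.75·274.4/12.2 = 24.8689; x_2* = 8 + 0.25·274.4/7.5 = 17.1467.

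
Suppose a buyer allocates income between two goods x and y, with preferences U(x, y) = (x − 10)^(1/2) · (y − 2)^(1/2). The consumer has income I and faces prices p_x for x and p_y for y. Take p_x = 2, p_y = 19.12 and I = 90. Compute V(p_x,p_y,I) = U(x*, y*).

This is Cobb-Douglas in (x−10, y−2): tangency gives 0.5·p_y·(y−2) = 0.5·p_x·(x−10).
After buying the subsistence bundle (10, 2), a share 0.5 of the remaining income goes to x: x* = 10 + 0.5·(I − 10p_x − 2p_y)/p_x.
Discretionary income = 90 − 10·2 − 2·19.12 = 31.76; x* = 10 + 0.5·31.76/2 = 17.94; y* = 2 + 0.5·31.76/19.12 = 2.8305.
Utility at the optimum: U(17.94, 2.8305) = 2.568.

V = 2.568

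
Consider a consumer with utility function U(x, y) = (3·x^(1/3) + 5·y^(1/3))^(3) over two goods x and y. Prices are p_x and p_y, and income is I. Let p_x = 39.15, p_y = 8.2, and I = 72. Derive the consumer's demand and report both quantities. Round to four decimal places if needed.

x* = 0.3226, y* = 7.2404

MU_x ∝ 3·x^(-2/3), MU_y ∝ 5·y^(-2/3), so MRS = (3/5)·(y/x)^(2/3) = p_x/p_y.
Hence y/x = ((5/3)·p_x/p_y)^(1/(2/3)), i.e. raised to the 1.5 power.
Substitute y = (y/x)·x into the budget: x* = I/(p_x + p_y·(y/x)).
Numerically y/x = 22.44657, so x* = 72/(39.15 + 8.2·22.44657) = 0.3226 and y* = 22.44657·0.3226 = 7.2404.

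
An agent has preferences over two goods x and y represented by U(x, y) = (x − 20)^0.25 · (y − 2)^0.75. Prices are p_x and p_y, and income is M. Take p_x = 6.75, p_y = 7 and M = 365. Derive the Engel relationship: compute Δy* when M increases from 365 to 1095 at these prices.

Δy* = 78.2143

Let x' = x−20, y' = y−2. MRS = (1/3)·y'/x' = p_x/p_y.
Substituting into the budget: x* = 20 + 0.25·(M − 20·p_x − 2·p_y)/p_x, and y* = 2 + 0.75·(…)/p_y.
Discretionary income = 365 − 20·6.75 − 2·7 = 216; y* = 2 + 0.75·216/7 = 25.1429.
At M' = 1095: y* = 103.3571. Change: 103.3571 − 25.1429 = 78.2143.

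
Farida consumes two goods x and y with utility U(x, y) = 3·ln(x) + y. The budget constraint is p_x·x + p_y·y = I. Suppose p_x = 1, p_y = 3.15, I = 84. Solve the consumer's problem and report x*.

So x*(p_x,p_y) = 3·p_y/p_x, independent of income; and y* = (I − 3·p_y)/p_y.
At the given prices: x* = 3·3.15/1 = 9.45.

x* = 9.45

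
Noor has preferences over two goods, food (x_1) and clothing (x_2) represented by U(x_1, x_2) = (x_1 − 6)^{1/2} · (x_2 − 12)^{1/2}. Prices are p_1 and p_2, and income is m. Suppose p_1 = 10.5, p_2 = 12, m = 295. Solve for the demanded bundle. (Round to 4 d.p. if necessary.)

x_1* = 10.1905, x_2* = 15.6667

After buying the subsistence bundle (6, 12), a share 0.5 of the remaining income goes to x_1: x_1* = 6 + 0.5·(m − 6p_1 − 12p_2)/p_1.
Discretionary income = 295 − 6·10.5 − 12·12 = 88; x_1* = 6 + 0.5·88/10.5 = 10.1905; x_2* = 12 + 0.5·88/12 = 15.6667.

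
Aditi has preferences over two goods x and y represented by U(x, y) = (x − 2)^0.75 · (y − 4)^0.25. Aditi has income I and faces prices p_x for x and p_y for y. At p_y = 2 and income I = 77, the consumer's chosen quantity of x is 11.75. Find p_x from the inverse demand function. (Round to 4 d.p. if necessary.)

p_x = 4.6

This is Cobb-Douglas in (x−2, y−4): tangency gives 0.75·p_y·(y−4) = 0.25·p_x·(x−2).
Substituting into the budget: x* = 2 + 0.75·(I − 2·p_x − 4·p_y)/p_x, and y* = 4 + 0.25·(…)/p_y.
Set x* = 11.75 in the demand function and solve for p_x: p_x = 4.6.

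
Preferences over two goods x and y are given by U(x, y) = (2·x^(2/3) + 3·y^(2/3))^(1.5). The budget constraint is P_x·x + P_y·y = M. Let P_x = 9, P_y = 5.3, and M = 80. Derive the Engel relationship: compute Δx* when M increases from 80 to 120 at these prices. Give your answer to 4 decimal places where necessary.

Δx* = 0.4141

MU_x ∝ 2·x^(-1/3), MU_y ∝ 3·y^(-1/3), so MRS = (2/3)·(y/x)^(1/3) = P_x/P_y.
Solve for the ratio: y/x = [(3/2)·P_x/P_y]^(3).
With the ratio pinned down, the budget gives x* = M/(P_x + P_y·(y/x)) and y* = (y/x)·x*.
Numerically y/x = 16.526226, so x* = 80/(9 + 5.3·16.526226) = 0.8283.
At M' = 120: x* = 1.2424. Change: 1.2424 − 0.8283 = 0.4141.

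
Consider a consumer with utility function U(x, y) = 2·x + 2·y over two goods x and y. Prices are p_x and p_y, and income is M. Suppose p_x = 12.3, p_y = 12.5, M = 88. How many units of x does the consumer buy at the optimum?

Linear utility — the consumer picks whichever good has higher MU/price: 2/12.3 = 0.1626 vs 2/12.5 = 0.16.
x gives more utility per dollar, so spend all income on x: x* = M/p_x, y* = 0.
Numerically: x* = 7.1545, y* = 0.

x* = 7.1545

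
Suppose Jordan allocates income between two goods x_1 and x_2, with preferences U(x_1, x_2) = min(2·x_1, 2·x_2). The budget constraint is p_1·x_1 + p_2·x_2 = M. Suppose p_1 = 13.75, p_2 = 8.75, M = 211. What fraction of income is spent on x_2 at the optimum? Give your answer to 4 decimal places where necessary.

Leontief preferences: the optimum is at the kink where x_1/2 = x_2/2, i.e. x_2 = x_1.
Budget: p_1·x_1 + p_2·x_1 = M, so (2·p_1 + 2·p_2)·x_1 = 2·M.
Demand: x_1*(p_1,p_2,M) = 2·M/(2·p_1 + 2·p_2), x_2* = 2·M/(2·p_1 + 2·p_2).
Here 2·13.75 + 2·8.75 = 45, giving x_1* = 9.3778 and x_2* = 9.3778.
Expenditure on x_2: 8.75·9.3778 = 82.0556; share = 0.3889.

share on x_2 = 0.3889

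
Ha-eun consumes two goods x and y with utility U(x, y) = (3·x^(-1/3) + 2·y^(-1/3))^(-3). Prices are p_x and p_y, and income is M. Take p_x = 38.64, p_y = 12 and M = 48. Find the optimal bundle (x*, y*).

From the CES first-order condition, (3/2)·(y/x)^(4/3) = p_x/p_y.
Hence y/x = ((2/3)·p_x/p_y)^(1/(4/3)), i.e. raised to the 0.75 power.
Substitute y = (y/x)·x into the budget: x* = M/(p_x + p_y·(y/x)).
Numerically y/x = 1.773468, so x* = 48/(38.64 + 12·1.773468) = 0.801 and y* = 1.773468·0.801 = 1.4206.

x* = 0.801, y* = 1.4206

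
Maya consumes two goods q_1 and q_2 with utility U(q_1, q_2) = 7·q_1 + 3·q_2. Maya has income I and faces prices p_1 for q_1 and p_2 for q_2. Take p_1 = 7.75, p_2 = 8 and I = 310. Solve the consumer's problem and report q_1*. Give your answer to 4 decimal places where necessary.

Perfect substitutes: compare marginal utility per dollar. 7/p_1 vs 3/p_2 → 0.9032 vs 0.375.
q_1 gives more utility per dollar, so spend all income on q_1: q_1* = I/p_1, q_2* = 0.
Numerically: q_1* = 40, q_2* = 0.

q_1* = 40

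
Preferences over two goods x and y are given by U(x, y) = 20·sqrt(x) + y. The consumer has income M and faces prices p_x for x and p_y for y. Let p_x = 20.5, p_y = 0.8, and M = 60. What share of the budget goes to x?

share on x = 0.052

MU_x = 10/√x, MU_y = 1. Tangency: 10/√x = p_x/p_y.
Solve: √x = 10·p_y/p_x, so x*(p_x,p_y) = (10·p_y/p_x)², and y* = (M − p_x·x*)/p_y.
Plugging in: x* = (10·0.8/20.5)² = 0.1523, y* = 71.0976.
Expenditure on x: 20.5·0.1523 = 3.122; share = 0.052.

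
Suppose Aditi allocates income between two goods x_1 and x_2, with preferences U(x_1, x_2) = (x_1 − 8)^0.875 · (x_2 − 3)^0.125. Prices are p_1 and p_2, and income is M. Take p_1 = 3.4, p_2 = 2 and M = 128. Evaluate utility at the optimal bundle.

This is Cobb-Douglas in (x_1−8, x_2−3): tangency gives 0.875·p_2·(x_2−3) = 0.125·p_1·(x_1−8).
After buying the subsistence bundle (8, 3), a share 0.875 of the remaining income goes to x_1: x_1* = 8 + 0.875·(M − 8p_1 − 3p_2)/p_1.
Discretionary income = 128 − 8·3.4 − 3·2 = 94.8; x_1* = 8 + 0.875·94.8/3.4 = 32.3971; x_2* = 3 + 0.125·94.8/2 = 8.925.
Utility at the optimum: U(32.3971, 8.925) = 20.4412.

V = 20.4412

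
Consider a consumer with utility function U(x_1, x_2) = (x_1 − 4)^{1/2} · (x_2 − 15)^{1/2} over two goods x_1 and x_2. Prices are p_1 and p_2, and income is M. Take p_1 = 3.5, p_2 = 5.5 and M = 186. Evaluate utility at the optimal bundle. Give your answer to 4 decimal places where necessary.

V = 10.1995

After buying the subsistence bundle (4, 15), a share 0.5 of the remaining income goes to x_1: x_1* = 4 + 0.5·(M − 4p_1 − 15p_2)/p_1.
Discretionary income = 186 − 4·3.5 − 15·5.5 = 89.5; x_1* = 4 + 0.5·89.5/3.5 = 16.7857; x_2* = 15 + 0.5·89.5/5.5 = 23.1364.
Utility at the optimum: U(16.7857, 23.1364) = 10.1995.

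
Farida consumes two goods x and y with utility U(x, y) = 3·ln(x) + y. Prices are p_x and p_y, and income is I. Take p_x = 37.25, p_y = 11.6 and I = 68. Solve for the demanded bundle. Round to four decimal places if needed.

So x*(p_x,p_y) = 3·p_y/p_x, independent of income; and y* = (I − 3·p_y)/p_y.
At the given prices: x* = 3·11.6/37.25 = 0.9342, and y* = 2.8621.

x* = 0.9342, y* = 2.8621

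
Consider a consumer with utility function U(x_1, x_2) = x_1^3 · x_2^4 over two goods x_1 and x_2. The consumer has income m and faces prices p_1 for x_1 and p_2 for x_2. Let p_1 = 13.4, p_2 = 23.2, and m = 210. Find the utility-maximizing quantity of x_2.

MU_x_1/MU_x_2 = (3·x_2)/(4·x_1); tangency sets this equal to p_1/p_2.
Rearranging, p_2·x_2 = (4/3)·p_1·x_1. Substituting into the budget gives p_1·x_1·(1 + (4/3)) = m.
Demand: x_1*(p_1,p_2,m) = 3/7·m/p_1 and x_2* = 4/7·m/p_2.
At p_1=13.4, p_2=23.2, m=210: x_2* = 4/7·210/23.2 = 5.1724.

x_2* = 5.1724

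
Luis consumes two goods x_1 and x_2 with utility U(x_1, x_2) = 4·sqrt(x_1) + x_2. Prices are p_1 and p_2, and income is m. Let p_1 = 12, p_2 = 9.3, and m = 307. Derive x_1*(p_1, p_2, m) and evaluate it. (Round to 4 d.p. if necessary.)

x_1* = 2.4025

Set MRS = p_1/p_2: 2·x_1^(−1/2) = p_1/p_2.
Thus x_1* = (2·p_2/p_1)² — independent of m — with the rest of income spent on x_2.
Plugging in: x_1* = (2·9.3/12)² = 2.4025.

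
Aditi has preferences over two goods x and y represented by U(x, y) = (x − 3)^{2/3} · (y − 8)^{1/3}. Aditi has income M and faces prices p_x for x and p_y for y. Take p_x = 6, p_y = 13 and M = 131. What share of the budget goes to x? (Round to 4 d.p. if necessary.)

share on x = 0.1832

Let x' = x−3, y' = y−8. MRS = 2·y'/x' = p_x/p_y.
Substituting into the budget: x* = 3 + 2/3·(M − 3·p_x − 8·p_y)/p_x, and y* = 8 + 1/3·(…)/p_y.
Discretionary income = 131 − 3·6 − 8·13 = 9; x* = 3 + 2/3·9/6 = 4; y* = 8 + 1/3·9/13 = 8.2308.
Expenditure on x: 6·4 = 24; share = 0.1832.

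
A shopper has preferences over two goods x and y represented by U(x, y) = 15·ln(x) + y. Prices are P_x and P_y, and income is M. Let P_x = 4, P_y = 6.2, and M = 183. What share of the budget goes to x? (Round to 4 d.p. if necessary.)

Set MRS = P_x/P_y: (15/x)/1 = P_x/P_y.
So x*(P_x,P_y) = 15·P_y/P_x, independent of income; and y* = (M − 15·P_y)/P_y.
At the given prices: x* = 15·6.2/4 = 23.25, and y* = 14.5161.
Expenditure on x: 4·23.25 = 93; share = 0.5082.

share on x = 0.5082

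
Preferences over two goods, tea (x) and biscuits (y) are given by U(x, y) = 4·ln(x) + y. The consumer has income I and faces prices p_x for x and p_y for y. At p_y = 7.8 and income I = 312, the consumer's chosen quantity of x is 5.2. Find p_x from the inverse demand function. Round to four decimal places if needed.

p_x = 6

MU_x = 4/x, MU_y = 1. Tangency: 4/x = p_x/p_y.
So x*(p_x,p_y) = 4·p_y/p_x, independent of income; and y* = (I − 4·p_y)/p_y.
Set x* = 5.2 in the demand function and solve for p_x: p_x = 6.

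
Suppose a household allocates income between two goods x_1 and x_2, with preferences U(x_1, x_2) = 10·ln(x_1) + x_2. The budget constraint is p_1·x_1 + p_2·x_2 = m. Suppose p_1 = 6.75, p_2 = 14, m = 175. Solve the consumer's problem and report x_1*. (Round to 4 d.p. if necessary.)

MU_x_1 = 10/x_1, MU_x_2 = 1. Tangency: 10/x_1 = p_1/p_2.
So x_1*(p_1,p_2) = 10·p_2/p_1, independent of income; and x_2* = (m − 10·p_2)/p_2.
At the given prices: x_1* = 10·14/6.75 = 20.7407.

x_1* = 20.7407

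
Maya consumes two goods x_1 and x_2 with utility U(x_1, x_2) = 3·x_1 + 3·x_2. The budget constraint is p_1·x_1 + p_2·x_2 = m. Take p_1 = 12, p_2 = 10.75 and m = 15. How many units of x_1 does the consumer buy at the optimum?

Perfect substitutes: compare marginal utility per dollar. 3/p_1 vs 3/p_2 → 0.25 vs 0.2791.
x_2 gives more utility per dollar, so spend all income on x_2: x_2* = m/p_2, x_1* = 0.
Numerically: x_1* = 0, x_2* = 1.3953.

x_1* = 0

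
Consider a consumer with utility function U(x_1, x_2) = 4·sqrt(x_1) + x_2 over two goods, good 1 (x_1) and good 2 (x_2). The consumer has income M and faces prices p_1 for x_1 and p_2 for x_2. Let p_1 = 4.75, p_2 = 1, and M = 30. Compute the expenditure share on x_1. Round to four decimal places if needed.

share on x_1 = 0.0281

MU_x_1 = 2/√x_1, MU_x_2 = 1. Tangency: 2/√x_1 = p_1/p_2.
Thus x_1* = (2·p_2/p_1)² — independent of M — with the rest of income spent on x_2.
Plugging in: x_1* = (2·1/4.75)² = 0.1773, x_2* = 29.1579.
Expenditure on x_1: 4.75·0.1773 = 0.8421; share = 0.0281.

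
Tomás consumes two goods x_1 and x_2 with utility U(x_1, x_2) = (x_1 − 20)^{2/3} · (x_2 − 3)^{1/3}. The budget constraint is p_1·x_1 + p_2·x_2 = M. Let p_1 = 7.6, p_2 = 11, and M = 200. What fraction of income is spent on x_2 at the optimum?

share on x_2 = 0.19

This is Cobb-Douglas in (x_1−20, x_2−3): tangency gives 2/3·p_2·(x_2−3) = 1/3·p_1·(x_1−20).
After buying the subsistence bundle (20, 3), a share 2/3 of the remaining income goes to x_1: x_1* = 20 + 2/3·(M − 20p_1 − 3p_2)/p_1.
Discretionary income = 200 − 20·7.6 − 3·11 = 15; x_1* = 20 + 2/3·15/7.6 = 21.3158; x_2* = 3 + 1/3·15/11 = 3.4545.
Expenditure on x_2: 11·3.4545 = 38; share = 0.19.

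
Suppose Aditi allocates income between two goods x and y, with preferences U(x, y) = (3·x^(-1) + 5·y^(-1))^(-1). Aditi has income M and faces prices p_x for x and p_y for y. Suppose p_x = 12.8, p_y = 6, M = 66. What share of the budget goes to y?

share on y = 0.4692

With the ratio pinned down, the budget gives x* = M/(p_x + p_y·(y/x)) and y* = (y/x)·x*.
Numerically y/x = 1.885618, so x* = 66/(12.8 + 6·1.885618) = 2.737 and y* = 1.885618·2.737 = 5.161.
Expenditure on y: 6·5.161 = 30.966; share = 0.4692.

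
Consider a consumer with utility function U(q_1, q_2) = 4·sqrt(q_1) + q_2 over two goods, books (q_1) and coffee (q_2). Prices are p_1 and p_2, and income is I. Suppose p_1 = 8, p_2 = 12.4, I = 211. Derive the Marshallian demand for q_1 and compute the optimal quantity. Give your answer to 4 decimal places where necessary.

Utility is quasi-linear in q_2; the FOC for q_1 is 2/√q_1 = p_1/p_2.
Thus q_1* = (2·p_2/p_1)² — independent of I — with the rest of income spent on q_2.
Plugging in: q_1* = (2·12.4/8)² = 9.61.

q_1* = 9.61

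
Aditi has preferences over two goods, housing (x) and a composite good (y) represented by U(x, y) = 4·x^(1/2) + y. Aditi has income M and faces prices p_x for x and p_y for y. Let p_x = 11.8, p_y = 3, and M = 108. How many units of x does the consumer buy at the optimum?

Thus x* = (2·p_y/p_x)² — independent of M — with the rest of income spent on y.
Plugging in: x* = (2·3/11.8)² = 0.2585.

x* = 0.2585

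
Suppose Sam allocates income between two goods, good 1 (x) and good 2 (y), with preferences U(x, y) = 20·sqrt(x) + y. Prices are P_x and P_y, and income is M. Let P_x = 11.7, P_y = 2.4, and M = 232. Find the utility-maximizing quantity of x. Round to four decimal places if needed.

Utility is quasi-linear in y; the FOC for x is 10/√x = P_x/P_y.
Thus x* = (10·P_y/P_x)² — independent of M — with the rest of income spent on y.
Plugging in: x* = (10·2.4/11.7)² = 4.2078.

x* = 4.2078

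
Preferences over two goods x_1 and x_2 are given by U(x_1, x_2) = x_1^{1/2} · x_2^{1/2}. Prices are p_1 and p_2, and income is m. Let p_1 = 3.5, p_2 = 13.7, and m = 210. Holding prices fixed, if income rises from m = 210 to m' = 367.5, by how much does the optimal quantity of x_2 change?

Δx_2* = 5.7482

The MRS is x_2/x_1. Set MRS = p_1/p_2.
So 0.5·p_2·x_2 = 0.5·p_1·x_1; combined with the budget, a share 0.5 of income goes to x_1.
Demand: x_1*(p_1,p_2,m) = 0.5·m/p_1 and x_2* = 0.5·m/p_2.
At p_1=3.5, p_2=13.7, m=210: x_2* = 0.5·210/13.7 = 7.6642.
At m' = 367.5: x_2* = 13.4124. Change: 13.4124 − 7.6642 = 5.7482.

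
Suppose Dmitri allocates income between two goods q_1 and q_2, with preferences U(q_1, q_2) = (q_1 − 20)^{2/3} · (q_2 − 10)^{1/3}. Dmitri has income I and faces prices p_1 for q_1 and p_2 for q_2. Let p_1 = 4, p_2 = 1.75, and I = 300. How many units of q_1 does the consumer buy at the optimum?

q_1* = 53.75

MRS = 2·(q_2−10)/(q_1−20). Tangency with p_1/p_2 gives q_2−10 = (1/2)·(p_1/p_2)·(q_1−20).
Substituting into the budget: q_1* = 20 + 2/3·(I − 20·p_1 − 10·p_2)/p_1, and q_2* = 10 + 1/3·(…)/p_2.
Discretionary income = 300 − 20·4 − 10·1.75 = 202.5; q_1* = 20 + 2/3·202.5/4 = 53.75.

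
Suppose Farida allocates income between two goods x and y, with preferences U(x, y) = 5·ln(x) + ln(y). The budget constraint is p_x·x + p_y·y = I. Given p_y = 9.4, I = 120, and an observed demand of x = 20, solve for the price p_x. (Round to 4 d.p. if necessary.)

p_x = 5

The MRS is 5·y/x. Set MRS = p_x/p_y.
Rearranging, p_y·y = (1/5)·p_x·x. Substituting into the budget gives p_x·x·(1 + (1/5)) = I.
Demand: x*(p_x,p_y,I) = 5/6·I/p_x and y* = 1/6·I/p_y.
Set x* = 20 in the demand function and solve for p_x: p_x = 5.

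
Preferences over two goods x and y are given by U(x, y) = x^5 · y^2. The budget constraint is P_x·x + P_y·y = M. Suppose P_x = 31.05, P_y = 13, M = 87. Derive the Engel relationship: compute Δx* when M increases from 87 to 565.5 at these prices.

Tangency: MRS = (5/2)·y/x = P_x/P_y.
Rearranging, P_y·y = (2/5)·P_x·x. Substituting into the budget gives P_x·x·(1 + (2/5)) = M.
Demand: x*(P_x,P_y,M) = 5/7·M/P_x and y* = 2/7·M/P_y.
At P_x=31.05, P_y=13, M=87: x* = 5/7·87/31.05 = 2.0014.
At M' = 565.5: x* = 13.009. Change: 13.009 − 2.0014 = 11.0076.

Δx* = 11.0076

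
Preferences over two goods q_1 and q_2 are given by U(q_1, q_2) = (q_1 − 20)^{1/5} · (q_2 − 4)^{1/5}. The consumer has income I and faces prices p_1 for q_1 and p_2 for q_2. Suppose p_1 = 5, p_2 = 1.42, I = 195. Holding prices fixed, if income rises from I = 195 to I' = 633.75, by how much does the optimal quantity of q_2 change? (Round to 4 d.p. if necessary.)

Δq_2* = 154.4894

After buying the subsistence bundle (20, 4), a share 0.5 of the remaining income goes to q_1: q_1* = 20 + 0.5·(I − 20p_1 − 4p_2)/p_1.
Discretionary income = 195 − 20·5 − 4·1.42 = 89.32; q_2* = 4 + 0.5·89.32/1.42 = 35.4507.
At I' = 633.75: q_2* = 189.9401. Change: 189.9401 − 35.4507 = 154.4894.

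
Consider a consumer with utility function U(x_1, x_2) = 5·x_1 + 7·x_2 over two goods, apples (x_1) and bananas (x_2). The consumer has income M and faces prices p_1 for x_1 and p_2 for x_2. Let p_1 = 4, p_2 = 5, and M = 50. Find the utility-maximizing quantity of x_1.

Perfect substitutes: compare marginal utility per dollar. 5/p_1 vs 7/p_2 → 1.25 vs 1.4.
x_2 gives more utility per dollar, so spend all income on x_2: x_2* = M/p_2, x_1* = 0.
Numerically: x_1* = 0, x_2* = 10.

x_1* = 0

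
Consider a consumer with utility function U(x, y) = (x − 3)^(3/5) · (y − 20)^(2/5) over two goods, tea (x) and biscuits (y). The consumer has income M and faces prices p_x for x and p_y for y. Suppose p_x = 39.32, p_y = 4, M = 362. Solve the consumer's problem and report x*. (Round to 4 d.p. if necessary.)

Substituting into the budget: x* = 3 + 0.6·(M − 3·p_x − 20·p_y)/p_x, and y* = 20 + 0.4·(…)/p_y.
Discretionary income = 362 − 3·39.32 − 20·4 = 164.04; x* = 3 + 0.6·164.04/39.32 = 5.5032.

x* = 5.5032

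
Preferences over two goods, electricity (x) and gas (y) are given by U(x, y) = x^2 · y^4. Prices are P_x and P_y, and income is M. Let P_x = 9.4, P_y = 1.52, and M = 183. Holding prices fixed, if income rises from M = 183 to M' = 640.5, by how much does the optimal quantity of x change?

Δx* = 16.2234

The MRS is (1/2)·y/x. Set MRS = P_x/P_y.
Rearranging, P_y·y = 2·P_x·x. Substituting into the budget gives P_x·x·(1 + 2) = M.
Demand: x*(P_x,P_y,M) = 1/3·M/P_x and y* = 2/3·M/P_y.
At P_x=9.4, P_y=1.52, M=183: x* = 1/3·183/9.4 = 6.4894.
At M' = 640.5: x* = 22.7128. Change: 22.7128 − 6.4894 = 16.2234.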